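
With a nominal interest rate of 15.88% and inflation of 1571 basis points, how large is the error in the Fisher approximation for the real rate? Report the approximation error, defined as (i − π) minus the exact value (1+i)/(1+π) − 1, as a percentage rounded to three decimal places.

0.023%

Approximate: r ≈ 15.880% − 15.710% = 0.1700%
Exact: (1 + 0.1588)/(1 + 0.1571) − 1 = 0.1469%
Error = 0.1700% − 0.1469% = 0.0231% → 0.023%.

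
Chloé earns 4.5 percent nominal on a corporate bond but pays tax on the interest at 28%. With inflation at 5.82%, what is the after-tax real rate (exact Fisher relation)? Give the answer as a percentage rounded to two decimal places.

After-tax nominal return = 4.5% × (1 − 0.28) = 3.2400%.
1 + r = 1.03240 / 1.05820 = 0.975619
After-tax real rate = 0.975619 − 1 → -2.44%.

-2.44%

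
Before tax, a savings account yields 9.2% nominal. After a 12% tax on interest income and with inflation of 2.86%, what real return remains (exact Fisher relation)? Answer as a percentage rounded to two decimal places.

5.09%

After-tax nominal return = 9.2% × (1 − 0.12) = 8.0960%.
1 + r = 1.08096 / 1.02860 = 1.050904
After-tax real rate = 1.050904 − 1 → 5.09%.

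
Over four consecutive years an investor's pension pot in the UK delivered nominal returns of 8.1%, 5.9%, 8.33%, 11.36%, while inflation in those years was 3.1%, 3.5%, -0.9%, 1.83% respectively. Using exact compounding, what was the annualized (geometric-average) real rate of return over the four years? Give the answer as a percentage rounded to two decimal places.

Compound the nominal returns: 1.0810 × 1.0590 × 1.0833 × 1.1136 = 1.38101889.
Compound inflation: 1.0310 × 1.0350 × 0.9910 × 1.0183 = 1.07683314.
Deflate: 1.38101889 / 1.07683314 = 1.28248179.
Annualized real rate = 1.28248179^(1/4) − 1 = 6.4174% → 6.42%.

6.42%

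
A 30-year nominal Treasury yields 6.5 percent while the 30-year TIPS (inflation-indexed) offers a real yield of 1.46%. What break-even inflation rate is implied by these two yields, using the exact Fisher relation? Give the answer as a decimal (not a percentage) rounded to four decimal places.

0.0497

(1 + π) = (1 + i)/(1 + r) = 1.06500 / 1.01460 = 1.049675
Break-even inflation = 1.049675 − 1 → 0.0497.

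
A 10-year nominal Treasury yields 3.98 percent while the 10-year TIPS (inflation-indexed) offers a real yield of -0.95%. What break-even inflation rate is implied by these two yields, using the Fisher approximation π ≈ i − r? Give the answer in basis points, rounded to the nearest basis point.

π ≈ i − r = 3.98% − (-0.95%) → 493 basis points.

493 basis points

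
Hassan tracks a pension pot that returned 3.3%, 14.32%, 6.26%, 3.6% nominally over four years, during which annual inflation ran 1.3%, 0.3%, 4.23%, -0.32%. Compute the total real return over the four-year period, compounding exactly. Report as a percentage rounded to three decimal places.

23.152%

Compound the nominal returns: 1.0330 × 1.1432 × 1.0626 × 1.0360 = 1.300026.
Compound inflation: 1.0130 × 1.0030 × 1.0423 × 0.9968 = 1.055629.
Deflate: 1.300026 / 1.055629 = 1.231519.
Total real return = 1.231519 − 1 → 23.152%.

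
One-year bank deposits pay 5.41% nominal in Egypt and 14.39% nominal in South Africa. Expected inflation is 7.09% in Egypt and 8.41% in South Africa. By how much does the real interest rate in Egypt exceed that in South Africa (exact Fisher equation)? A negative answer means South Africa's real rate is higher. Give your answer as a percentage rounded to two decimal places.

Egypt: (1 + 0.0541)/(1 + 0.0709) − 1 = -1.5688%
South Africa: (1 + 0.1439)/(1 + 0.0841) − 1 = 5.5161%
Differential = -1.5688% − 5.5161% = -7.0849% → -7.08%.

-7.08%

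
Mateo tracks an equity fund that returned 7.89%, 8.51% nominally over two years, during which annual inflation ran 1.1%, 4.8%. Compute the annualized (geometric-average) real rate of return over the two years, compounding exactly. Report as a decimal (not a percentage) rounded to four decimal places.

Nominal growth factor = 1.0789 × 1.0851 = 1.17071439
Price-level growth factor = 1.0110 × 1.0480 = 1.05952800
Real growth factor = 1.17071439 / 1.05952800 = 1.10493955
Annualized real rate = 1.10493955^(1/2) − 1 = 5.1161% → 0.0512.

0.0512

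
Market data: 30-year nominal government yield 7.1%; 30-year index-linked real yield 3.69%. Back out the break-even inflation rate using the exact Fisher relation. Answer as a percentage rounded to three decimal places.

(1 + π) = (1 + i)/(1 + r) = 1.07100 / 1.03690 = 1.032886
Break-even inflation = 1.032886 − 1 → 3.289%.

3.289%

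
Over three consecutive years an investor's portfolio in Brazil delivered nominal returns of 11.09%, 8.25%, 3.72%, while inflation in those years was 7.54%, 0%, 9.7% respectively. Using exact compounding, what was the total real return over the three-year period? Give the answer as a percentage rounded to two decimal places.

5.73%

Compound the nominal returns: 1.1109 × 1.0825 × 1.0372 = 1.247284.
Compound inflation: 1.0754 × 1.0000 × 1.0970 = 1.179714.
Deflate: 1.247284 / 1.179714 = 1.057277.
Total real return = 1.057277 − 1 → 5.73%.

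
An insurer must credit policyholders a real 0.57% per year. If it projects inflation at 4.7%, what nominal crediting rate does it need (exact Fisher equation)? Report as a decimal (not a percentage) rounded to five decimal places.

0.05297

(1 + i) = (1 + r)(1 + π) = 1.00570 × 1.04700 = 1.0529679
i = 1.0529679 − 1, so the required nominal rate is 0.05297.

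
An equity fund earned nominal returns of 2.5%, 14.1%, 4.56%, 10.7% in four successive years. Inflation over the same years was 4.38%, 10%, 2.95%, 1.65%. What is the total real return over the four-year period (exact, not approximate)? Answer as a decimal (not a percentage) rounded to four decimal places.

Nominal growth factor = 1.0250 × 1.1410 × 1.0456 × 1.1070 = 1.353701
Price-level growth factor = 1.0438 × 1.1000 × 1.0295 × 1.0165 = 1.201555
Real growth factor = 1.353701 / 1.201555 = 1.126624
Total real return = 1.126624 − 1 → 0.1266.

0.1266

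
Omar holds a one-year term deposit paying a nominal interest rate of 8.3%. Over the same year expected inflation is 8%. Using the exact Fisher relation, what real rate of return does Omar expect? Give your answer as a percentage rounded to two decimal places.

0.28%

By the Fisher relation, 1 + r = (1 + i)/(1 + π).
1 + r = 1.08300 / 1.08000 = 1.002778
r = 1.002778 − 1 = 0.2778%, i.e. 0.28%.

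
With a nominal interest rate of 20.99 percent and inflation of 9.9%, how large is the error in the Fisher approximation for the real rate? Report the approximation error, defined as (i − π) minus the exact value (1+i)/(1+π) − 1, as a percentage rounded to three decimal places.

Approximate: r ≈ 20.990% − 9.900% = 11.0900%
Exact: (1 + 0.2099)/(1 + 0.0990) − 1 = 10.0910%
Error = 11.0900% − 10.0910% = 0.9990% → 0.999%.

0.999%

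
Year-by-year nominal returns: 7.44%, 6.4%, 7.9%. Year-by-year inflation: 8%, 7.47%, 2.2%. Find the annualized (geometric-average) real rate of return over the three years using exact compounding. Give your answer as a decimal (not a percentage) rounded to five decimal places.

0.01311

Nominal growth factor = 1.0744 × 1.0640 × 1.0790 = 1.23347137
Price-level growth factor = 1.0800 × 1.0747 × 1.0220 = 1.18621087
Real growth factor = 1.23347137 / 1.18621087 = 1.03984156
Annualized real rate = 1.03984156^(1/3) − 1 = 1.3108% → 0.01311.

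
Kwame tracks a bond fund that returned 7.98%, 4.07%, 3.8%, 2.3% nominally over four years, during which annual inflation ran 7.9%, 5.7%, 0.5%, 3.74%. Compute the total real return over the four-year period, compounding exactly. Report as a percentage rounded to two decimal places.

0.35%

Compound the nominal returns: 1.0798 × 1.0407 × 1.0380 × 1.0230 = 1.193279.
Compound inflation: 1.0790 × 1.0570 × 1.0050 × 1.0374 = 1.189074.
Deflate: 1.193279 / 1.189074 = 1.003536.
Total real return = 1.003536 − 1 → 0.35%.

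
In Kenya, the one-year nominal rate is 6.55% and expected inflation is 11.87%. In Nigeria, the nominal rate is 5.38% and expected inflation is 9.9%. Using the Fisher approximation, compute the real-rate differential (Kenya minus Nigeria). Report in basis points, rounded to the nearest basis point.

-80 basis points

Kenya: 6.55% − 11.87% = -5.320%
Nigeria: 5.38% − 9.9% = -4.520%
Differential = -0.800% → -80 basis points.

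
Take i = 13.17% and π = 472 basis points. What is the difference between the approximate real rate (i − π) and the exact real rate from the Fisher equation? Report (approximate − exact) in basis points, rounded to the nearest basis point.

Approximate: r ≈ 13.170% − 4.720% = 8.4500%
Exact: (1 + 0.1317)/(1 + 0.0472) − 1 = 8.0691%
Error = 8.4500% − 8.0691% = 0.3809% → 38 basis points.

38 basis points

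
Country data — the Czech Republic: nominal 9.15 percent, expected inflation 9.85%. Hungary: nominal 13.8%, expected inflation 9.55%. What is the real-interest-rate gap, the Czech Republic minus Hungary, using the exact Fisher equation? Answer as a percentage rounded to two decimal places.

-4.52%

The Czech Republic: (1 + 0.0915)/(1 + 0.0985) − 1 = -0.6372%
Hungary: (1 + 0.1380)/(1 + 0.0955) − 1 = 3.8795%
Differential = -0.6372% − 3.8795% = -4.5167% → -4.52%.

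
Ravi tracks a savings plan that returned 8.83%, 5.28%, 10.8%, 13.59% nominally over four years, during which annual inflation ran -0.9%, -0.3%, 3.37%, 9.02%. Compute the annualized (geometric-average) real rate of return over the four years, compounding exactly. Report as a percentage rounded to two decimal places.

Compound the nominal returns: 1.0883 × 1.0528 × 1.1080 × 1.1359 = 1.44203023.
Compound inflation: 0.9910 × 0.9970 × 1.0337 × 1.0902 = 1.11344689.
Deflate: 1.44203023 / 1.11344689 = 1.29510464.
Annualized real rate = 1.29510464^(1/4) − 1 = 6.6783% → 6.68%.

6.68%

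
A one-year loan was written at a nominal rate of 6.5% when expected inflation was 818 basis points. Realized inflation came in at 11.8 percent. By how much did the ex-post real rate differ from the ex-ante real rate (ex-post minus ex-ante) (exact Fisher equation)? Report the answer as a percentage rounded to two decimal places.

Ex-ante: (1 + 0.0650)/(1 + 0.0818) − 1 = -1.5530%
Ex-post: (1 + 0.0650)/(1 + 0.1180) − 1 = -4.7406%
Difference (ex-post − ex-ante) = -3.1876% → -3.19%.

-3.19%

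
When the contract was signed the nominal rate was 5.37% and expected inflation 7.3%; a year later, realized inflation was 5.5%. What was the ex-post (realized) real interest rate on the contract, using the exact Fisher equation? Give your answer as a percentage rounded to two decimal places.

Ex-post: (1 + 0.0537)/(1 + 0.0550) − 1 = -0.1232%
So the realized real rate is -0.12%.

-0.12%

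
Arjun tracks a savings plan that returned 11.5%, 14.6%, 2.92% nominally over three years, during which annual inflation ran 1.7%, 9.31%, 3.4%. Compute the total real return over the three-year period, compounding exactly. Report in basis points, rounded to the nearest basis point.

1441 basis points

Compound the nominal returns: 1.1150 × 1.1460 × 1.0292 = 1.315101.
Compound inflation: 1.0170 × 1.0931 × 1.0340 = 1.149480.
Deflate: 1.315101 / 1.149480 = 1.144084.
Total real return = 1.144084 − 1 → 1441 basis points.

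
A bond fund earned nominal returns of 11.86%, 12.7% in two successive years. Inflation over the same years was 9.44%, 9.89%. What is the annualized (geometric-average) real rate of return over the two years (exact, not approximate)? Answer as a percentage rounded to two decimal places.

2.38%

Compound the nominal returns: 1.1186 × 1.1270 = 1.26066220.
Compound inflation: 1.0944 × 1.0989 = 1.20263616.
Deflate: 1.26066220 / 1.20263616 = 1.04824904.
Annualized real rate = 1.04824904^(1/2) − 1 = 2.3840% → 2.38%.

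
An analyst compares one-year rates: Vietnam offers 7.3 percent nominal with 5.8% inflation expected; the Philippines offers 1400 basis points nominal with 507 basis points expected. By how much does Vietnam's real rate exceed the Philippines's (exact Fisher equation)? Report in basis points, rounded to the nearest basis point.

-708 basis points

Vietnam: (1 + 0.0730)/(1 + 0.0580) − 1 = 1.4178%
The Philippines: (1 + 0.1400)/(1 + 0.0507) − 1 = 8.4991%
Differential = 1.4178% − 8.4991% = -7.0813% → -708 basis points.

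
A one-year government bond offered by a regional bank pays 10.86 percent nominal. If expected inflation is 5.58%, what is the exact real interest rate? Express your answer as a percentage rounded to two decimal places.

By the Fisher equation, 1 + r = (1 + i)/(1 + π).
1 + r = 1.10860 / 1.05580 = 1.050009
r = 1.050009 − 1 = 5.0009%, i.e. 5.00%.

5.00%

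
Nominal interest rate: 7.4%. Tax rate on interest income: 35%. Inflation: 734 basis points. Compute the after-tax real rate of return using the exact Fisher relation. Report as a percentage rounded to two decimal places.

After-tax nominal return = 7.4% × (1 − 0.35) = 4.8100%.
1 + r = 1.04810 / 1.07340 = 0.976430
After-tax real rate = 0.976430 − 1 → -2.36%.

-2.36%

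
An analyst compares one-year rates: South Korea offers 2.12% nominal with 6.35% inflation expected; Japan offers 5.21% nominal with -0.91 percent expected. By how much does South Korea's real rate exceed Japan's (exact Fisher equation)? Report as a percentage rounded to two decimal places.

-10.15%

South Korea: (1 + 0.0212)/(1 + 0.0635) − 1 = -3.9774%
Japan: (1 + 0.0521)/(1 − 0.0091) − 1 = 6.1762%
Differential = -3.9774% − 6.1762% = -10.1536% → -10.15%.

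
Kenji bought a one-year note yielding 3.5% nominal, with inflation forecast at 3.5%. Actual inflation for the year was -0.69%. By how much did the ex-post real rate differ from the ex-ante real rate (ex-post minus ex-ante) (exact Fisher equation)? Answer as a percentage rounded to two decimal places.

4.22%

Ex-ante: (1 + 0.0350)/(1 + 0.0350) − 1 = 0.0000%
Ex-post: (1 + 0.0350)/(1 − 0.0069) − 1 = 4.2191%
Difference (ex-post − ex-ante) = 4.2191% → 4.22%.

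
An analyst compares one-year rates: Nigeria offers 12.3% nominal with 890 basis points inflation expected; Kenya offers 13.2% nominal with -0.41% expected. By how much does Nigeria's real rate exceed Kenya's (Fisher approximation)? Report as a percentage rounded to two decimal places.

Nigeria: 12.3% − 8.9% = 3.400%
Kenya: 13.2% − (-0.41%) = 13.610%
Differential = -10.210% → -10.21%.

-10.21%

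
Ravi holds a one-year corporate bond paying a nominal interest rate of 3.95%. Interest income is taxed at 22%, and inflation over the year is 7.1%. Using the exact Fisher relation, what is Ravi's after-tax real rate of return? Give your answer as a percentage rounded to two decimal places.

-3.75%

After-tax nominal return = 3.95% × (1 − 0.22) = 3.0810%.
1 + r = 1.03081 / 1.07100 = 0.962474
After-tax real rate = 0.962474 − 1 → -3.75%.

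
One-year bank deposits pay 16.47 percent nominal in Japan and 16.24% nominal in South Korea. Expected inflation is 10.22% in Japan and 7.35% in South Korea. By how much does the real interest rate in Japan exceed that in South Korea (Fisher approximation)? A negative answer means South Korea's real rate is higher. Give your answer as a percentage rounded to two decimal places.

-2.64%

Japan: 16.47% − 10.22% = 6.250%
South Korea: 16.24% − 7.35% = 8.890%
Differential = -2.640% → -2.64%.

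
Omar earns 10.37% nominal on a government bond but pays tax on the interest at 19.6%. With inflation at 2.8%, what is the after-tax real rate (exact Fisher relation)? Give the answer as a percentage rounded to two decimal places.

After-tax nominal return = 10.37% × (1 − 0.196) = 8.33748%.
1 + r = 1.0833748 / 1.02800 = 1.053867
After-tax real rate = 1.053867 − 1 → 5.39%.

5.39%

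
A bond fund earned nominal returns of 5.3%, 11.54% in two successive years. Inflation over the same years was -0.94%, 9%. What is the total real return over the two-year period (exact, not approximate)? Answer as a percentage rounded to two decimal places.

8.78%

Compound the nominal returns: 1.0530 × 1.1154 = 1.174516.
Compound inflation: 0.9906 × 1.0900 = 1.079754.
Deflate: 1.174516 / 1.079754 = 1.087763.
Total real return = 1.087763 − 1 → 8.78%.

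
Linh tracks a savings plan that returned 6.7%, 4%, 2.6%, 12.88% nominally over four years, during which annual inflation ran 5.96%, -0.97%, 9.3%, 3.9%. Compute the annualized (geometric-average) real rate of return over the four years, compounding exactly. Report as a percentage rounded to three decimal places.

1.907%

Nominal growth factor = 1.0670 × 1.0400 × 1.0260 × 1.1288 = 1.28517456
Price-level growth factor = 1.0596 × 0.9903 × 1.0930 × 1.0390 = 1.19163826
Real growth factor = 1.28517456 / 1.19163826 = 1.07849387
Annualized real rate = 1.07849387^(1/4) − 1 = 1.9071% → 1.907%.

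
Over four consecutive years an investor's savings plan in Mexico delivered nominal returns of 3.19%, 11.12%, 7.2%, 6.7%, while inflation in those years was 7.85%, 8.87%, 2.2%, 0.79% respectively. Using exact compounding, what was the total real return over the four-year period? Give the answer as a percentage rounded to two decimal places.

8.44%

Compound the nominal returns: 1.0319 × 1.1112 × 1.0720 × 1.0670 = 1.311563.
Compound inflation: 1.0785 × 1.0887 × 1.0220 × 1.0079 = 1.209474.
Deflate: 1.311563 / 1.209474 = 1.084407.
Total real return = 1.084407 − 1 → 8.44%.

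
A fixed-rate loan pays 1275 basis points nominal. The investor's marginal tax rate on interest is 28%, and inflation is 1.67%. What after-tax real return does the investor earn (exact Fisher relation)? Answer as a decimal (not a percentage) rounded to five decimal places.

0.07387

After-tax nominal return = 12.75% × (1 − 0.28) = 9.1800%.
1 + r = 1.09180 / 1.01670 = 1.073866
After-tax real rate = 1.073866 − 1 → 0.07387.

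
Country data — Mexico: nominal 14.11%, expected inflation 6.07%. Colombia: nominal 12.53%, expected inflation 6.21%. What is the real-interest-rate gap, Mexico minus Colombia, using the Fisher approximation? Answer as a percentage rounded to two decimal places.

Mexico: 14.11% − 6.07% = 8.040%
Colombia: 12.53% − 6.21% = 6.320%
Differential = 1.720% → 1.72%.

1.72%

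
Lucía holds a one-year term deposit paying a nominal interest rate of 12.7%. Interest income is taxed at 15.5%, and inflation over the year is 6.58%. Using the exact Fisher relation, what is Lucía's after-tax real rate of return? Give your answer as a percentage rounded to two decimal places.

3.90%

After-tax nominal return = 12.7% × (1 − 0.155) = 10.7315%.
1 + r = 1.107315 / 1.06580 = 1.038952
After-tax real rate = 1.038952 − 1 → 3.90%.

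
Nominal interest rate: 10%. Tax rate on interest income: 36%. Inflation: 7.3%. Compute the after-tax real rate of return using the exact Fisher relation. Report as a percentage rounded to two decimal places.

After-tax nominal return = 10% × (1 − 0.36) = 6.4000%.
1 + r = 1.06400 / 1.07300 = 0.991612
After-tax real rate = 0.991612 − 1 → -0.84%.

-0.84%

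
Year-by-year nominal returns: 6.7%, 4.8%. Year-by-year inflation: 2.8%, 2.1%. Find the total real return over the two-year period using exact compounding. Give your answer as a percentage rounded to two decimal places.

Compound the nominal returns: 1.0670 × 1.0480 = 1.118216.
Compound inflation: 1.0280 × 1.0210 = 1.049588.
Deflate: 1.118216 / 1.049588 = 1.065386.
Total real return = 1.065386 − 1 → 6.54%.

6.54%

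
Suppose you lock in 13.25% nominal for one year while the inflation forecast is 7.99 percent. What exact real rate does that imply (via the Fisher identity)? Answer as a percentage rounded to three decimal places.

By the Fisher identity, 1 + r = (1 + i)/(1 + π).
1 + r = 1.13250 / 1.07990 = 1.048708
r = 1.048708 − 1 = 4.8708%, i.e. 4.871%.

4.871%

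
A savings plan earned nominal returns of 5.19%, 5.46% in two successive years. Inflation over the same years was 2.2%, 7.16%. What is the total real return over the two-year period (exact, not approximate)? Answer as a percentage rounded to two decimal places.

Compound the nominal returns: 1.0519 × 1.0546 = 1.109334.
Compound inflation: 1.0220 × 1.0716 = 1.095175.
Deflate: 1.109334 / 1.095175 = 1.012928.
Total real return = 1.012928 − 1 → 1.29%.

1.29%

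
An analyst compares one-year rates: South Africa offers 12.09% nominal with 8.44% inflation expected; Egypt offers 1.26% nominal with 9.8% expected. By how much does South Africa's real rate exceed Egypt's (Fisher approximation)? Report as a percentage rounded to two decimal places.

12.19%

South Africa: 12.09% − 8.44% = 3.650%
Egypt: 1.26% − 9.8% = -8.540%
Differential = 12.190% → 12.19%.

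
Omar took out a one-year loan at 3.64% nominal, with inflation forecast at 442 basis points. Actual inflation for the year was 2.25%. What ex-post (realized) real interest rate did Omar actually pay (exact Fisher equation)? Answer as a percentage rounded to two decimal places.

1.36%

Ex-post: (1 + 0.0364)/(1 + 0.0225) − 1 = 1.3594%
So the realized real rate is 1.36%.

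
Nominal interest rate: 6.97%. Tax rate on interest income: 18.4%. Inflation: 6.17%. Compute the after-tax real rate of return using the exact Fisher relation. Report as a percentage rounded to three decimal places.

-0.454%

After-tax nominal return = 6.97% × (1 − 0.184) = 5.68752%.
1 + r = 1.0568752 / 1.06170 = 0.995456
After-tax real rate = 0.995456 − 1 → -0.454%.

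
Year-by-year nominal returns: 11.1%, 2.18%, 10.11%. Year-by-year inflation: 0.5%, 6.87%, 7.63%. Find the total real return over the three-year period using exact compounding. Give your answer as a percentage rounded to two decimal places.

Nominal growth factor = 1.1110 × 1.0218 × 1.1011 = 1.249991
Price-level growth factor = 1.0050 × 1.0687 × 1.0763 = 1.155993
Real growth factor = 1.249991 / 1.155993 = 1.081313
Total real return = 1.081313 − 1 → 8.13%.

8.13%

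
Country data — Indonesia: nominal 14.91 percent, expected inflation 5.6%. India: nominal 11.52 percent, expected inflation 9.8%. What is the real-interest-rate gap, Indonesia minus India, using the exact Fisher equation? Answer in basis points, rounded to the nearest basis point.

Indonesia: (1 + 0.1491)/(1 + 0.0560) − 1 = 8.8163%
India: (1 + 0.1152)/(1 + 0.0980) − 1 = 1.5665%
Differential = 8.8163% − 1.5665% = 7.2498% → 725 basis points.

725 basis points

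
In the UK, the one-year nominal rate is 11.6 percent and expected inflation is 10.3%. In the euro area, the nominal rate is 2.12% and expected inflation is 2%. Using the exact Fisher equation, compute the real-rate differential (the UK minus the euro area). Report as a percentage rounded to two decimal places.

The UK: (1 + 0.1160)/(1 + 0.1030) − 1 = 1.1786%
The euro area: (1 + 0.0212)/(1 + 0.0200) − 1 = 0.1176%
Differential = 1.1786% − 0.1176% = 1.0610% → 1.06%.

1.06%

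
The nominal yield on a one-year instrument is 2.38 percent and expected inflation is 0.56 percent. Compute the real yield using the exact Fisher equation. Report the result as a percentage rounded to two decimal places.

1.81%

By the Fisher identity, 1 + r = (1 + i)/(1 + π).
1 + r = 1.02380 / 1.00560 = 1.018099
r = 1.018099 − 1 = 1.8099%, i.e. 1.81%.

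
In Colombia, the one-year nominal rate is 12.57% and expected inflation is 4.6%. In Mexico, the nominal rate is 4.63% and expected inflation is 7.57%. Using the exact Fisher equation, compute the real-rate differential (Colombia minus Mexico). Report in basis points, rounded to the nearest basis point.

Colombia: (1 + 0.1257)/(1 + 0.0460) − 1 = 7.6195%
Mexico: (1 + 0.0463)/(1 + 0.0757) − 1 = -2.7331%
Differential = 7.6195% − (-2.7331%) = 10.3526% → 1035 basis points.

1035 basis points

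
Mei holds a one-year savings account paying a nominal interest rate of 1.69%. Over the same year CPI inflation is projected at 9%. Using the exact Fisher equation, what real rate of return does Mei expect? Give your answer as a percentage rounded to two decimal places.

-6.71%

1 + r = 1.01690 / 1.09000 = 0.932936
r = 0.932936 − 1 = -6.7064%, i.e. -6.71%.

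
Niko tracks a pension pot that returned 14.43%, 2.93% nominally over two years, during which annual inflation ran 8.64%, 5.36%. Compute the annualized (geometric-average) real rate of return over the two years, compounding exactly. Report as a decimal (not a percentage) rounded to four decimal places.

0.0144

Nominal growth factor = 1.1443 × 1.0293 = 1.17782799
Price-level growth factor = 1.0864 × 1.0536 = 1.14463104
Real growth factor = 1.17782799 / 1.14463104 = 1.02900232
Annualized real rate = 1.02900232^(1/2) − 1 = 1.4398% → 0.0144.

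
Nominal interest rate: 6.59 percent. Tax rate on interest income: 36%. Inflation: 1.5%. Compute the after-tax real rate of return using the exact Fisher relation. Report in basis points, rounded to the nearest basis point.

After-tax nominal return = 6.59% × (1 − 0.36) = 4.2176%.
1 + r = 1.042176 / 1.01500 = 1.026774
After-tax real rate = 1.026774 − 1 → 268 basis points.

268 basis points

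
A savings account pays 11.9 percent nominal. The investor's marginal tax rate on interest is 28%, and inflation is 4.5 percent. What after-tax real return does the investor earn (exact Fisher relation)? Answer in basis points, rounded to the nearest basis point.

After-tax nominal return = 11.9% × (1 − 0.28) = 8.5680%.
1 + r = 1.08568 / 1.04500 = 1.038928
After-tax real rate = 1.038928 − 1 → 389 basis points.

389 basis points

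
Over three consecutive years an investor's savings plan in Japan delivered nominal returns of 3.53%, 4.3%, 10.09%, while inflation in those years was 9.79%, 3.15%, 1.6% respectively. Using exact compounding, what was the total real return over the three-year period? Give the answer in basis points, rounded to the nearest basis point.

Nominal growth factor = 1.0353 × 1.0430 × 1.1009 = 1.188772
Price-level growth factor = 1.0979 × 1.0315 × 1.0160 = 1.150604
Real growth factor = 1.188772 / 1.150604 = 1.033172
Total real return = 1.033172 − 1 → 332 basis points.

332 basis points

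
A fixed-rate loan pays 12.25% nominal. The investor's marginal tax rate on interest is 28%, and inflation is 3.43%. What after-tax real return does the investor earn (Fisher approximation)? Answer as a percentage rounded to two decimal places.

After-tax nominal return = 12.25% × (1 − 0.28) = 8.8200%.
r ≈ 8.8200% − 3.43% → 5.39%.

5.39%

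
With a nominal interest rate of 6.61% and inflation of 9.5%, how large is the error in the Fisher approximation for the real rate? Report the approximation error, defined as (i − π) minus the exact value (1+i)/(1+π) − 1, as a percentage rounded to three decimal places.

-0.251%

Approximate: r ≈ 6.610% − 9.500% = -2.8900%
Exact: (1 + 0.0661)/(1 + 0.0950) − 1 = -2.6393%
Error = -2.8900% − (-2.6393%) = -0.2507% → -0.251%.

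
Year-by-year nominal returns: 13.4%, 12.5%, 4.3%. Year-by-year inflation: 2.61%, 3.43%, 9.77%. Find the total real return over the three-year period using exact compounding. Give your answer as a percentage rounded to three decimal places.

Compound the nominal returns: 1.1340 × 1.1250 × 1.0430 = 1.330607.
Compound inflation: 1.0261 × 1.0343 × 1.0977 = 1.164984.
Deflate: 1.330607 / 1.164984 = 1.142168.
Total real return = 1.142168 − 1 → 14.217%.

14.217%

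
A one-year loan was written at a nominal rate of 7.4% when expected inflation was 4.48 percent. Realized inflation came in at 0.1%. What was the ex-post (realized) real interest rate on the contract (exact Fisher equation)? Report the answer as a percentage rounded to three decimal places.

7.293%

Ex-post: (1 + 0.0740)/(1 + 0.0010) − 1 = 7.2927%
So the realized real rate is 7.293%.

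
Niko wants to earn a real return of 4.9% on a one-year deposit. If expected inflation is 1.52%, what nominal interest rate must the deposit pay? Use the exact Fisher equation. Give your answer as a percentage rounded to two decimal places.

(1 + i) = (1 + r)(1 + π) = 1.04900 × 1.01520 = 1.0649448
i = 1.0649448 − 1, so the required nominal rate is 6.49%.

6.49%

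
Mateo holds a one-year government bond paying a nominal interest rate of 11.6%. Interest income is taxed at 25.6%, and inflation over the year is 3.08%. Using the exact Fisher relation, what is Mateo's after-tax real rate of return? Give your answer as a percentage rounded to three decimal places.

After-tax nominal return = 11.6% × (1 − 0.256) = 8.6304%.
1 + r = 1.086304 / 1.03080 = 1.053846
After-tax real rate = 1.053846 − 1 → 5.385%.

5.385%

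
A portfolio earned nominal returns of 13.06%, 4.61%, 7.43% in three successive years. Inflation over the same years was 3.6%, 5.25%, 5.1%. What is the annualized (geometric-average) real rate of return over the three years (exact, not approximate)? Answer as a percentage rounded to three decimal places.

3.500%

Compound the nominal returns: 1.1306 × 1.0461 × 1.0743 = 1.27059681.
Compound inflation: 1.0360 × 1.0525 × 1.0510 = 1.14599989.
Deflate: 1.27059681 / 1.14599989 = 1.10872332.
Annualized real rate = 1.10872332^(1/3) − 1 = 3.5002% → 3.500%.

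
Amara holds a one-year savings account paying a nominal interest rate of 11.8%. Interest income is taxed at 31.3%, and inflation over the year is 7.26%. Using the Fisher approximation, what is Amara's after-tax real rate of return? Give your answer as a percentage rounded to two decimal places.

After-tax nominal return = 11.8% × (1 − 0.313) = 8.1066%.
r ≈ 8.1066% − 7.26% → 0.85%.

0.85%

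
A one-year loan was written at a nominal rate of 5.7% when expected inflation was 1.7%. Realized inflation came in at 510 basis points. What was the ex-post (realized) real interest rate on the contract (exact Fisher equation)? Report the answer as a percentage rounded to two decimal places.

0.57%

Ex-post: (1 + 0.0570)/(1 + 0.0510) − 1 = 0.5709%
So the realized real rate is 0.57%.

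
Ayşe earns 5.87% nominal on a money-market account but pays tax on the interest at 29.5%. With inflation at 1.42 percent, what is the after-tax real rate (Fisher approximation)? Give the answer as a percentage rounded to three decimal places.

After-tax nominal return = 5.87% × (1 − 0.295) = 4.13835%.
r ≈ 4.13835% − 1.42% → 2.718%.

2.718%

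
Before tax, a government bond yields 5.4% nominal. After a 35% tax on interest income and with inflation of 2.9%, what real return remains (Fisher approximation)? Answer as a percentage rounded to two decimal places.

After-tax nominal return = 5.4% × (1 − 0.35) = 3.5100%.
r ≈ 3.5100% − 2.9% → 0.61%.

0.61%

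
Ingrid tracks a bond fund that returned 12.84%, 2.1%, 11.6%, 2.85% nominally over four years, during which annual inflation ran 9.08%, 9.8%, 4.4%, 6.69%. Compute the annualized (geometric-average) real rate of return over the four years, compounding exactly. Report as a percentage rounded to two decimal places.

-0.22%

Nominal growth factor = 1.1284 × 1.0210 × 1.1160 × 1.0285 = 1.32238316
Price-level growth factor = 1.0908 × 1.0980 × 1.0440 × 1.0669 = 1.33404870
Real growth factor = 1.32238316 / 1.33404870 = 0.99125554
Annualized real rate = 0.99125554^(1/4) − 1 = -0.2193% → -0.22%.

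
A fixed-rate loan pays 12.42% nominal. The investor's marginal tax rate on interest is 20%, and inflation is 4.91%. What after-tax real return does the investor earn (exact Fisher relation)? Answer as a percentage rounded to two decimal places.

4.79%

After-tax nominal return = 12.42% × (1 − 0.2) = 9.9360%.
1 + r = 1.09936 / 1.04910 = 1.047908
After-tax real rate = 1.047908 − 1 → 4.79%.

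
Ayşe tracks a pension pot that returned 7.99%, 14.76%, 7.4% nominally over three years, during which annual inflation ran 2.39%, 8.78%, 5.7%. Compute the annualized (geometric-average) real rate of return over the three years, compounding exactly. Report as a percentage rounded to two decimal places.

Nominal growth factor = 1.0799 × 1.1476 × 1.0740 = 1.33100094
Price-level growth factor = 1.0239 × 1.0878 × 1.0570 = 1.17728493
Real growth factor = 1.33100094 / 1.17728493 = 1.13056823
Annualized real rate = 1.13056823^(1/3) − 1 = 4.1755% → 4.18%.

4.18%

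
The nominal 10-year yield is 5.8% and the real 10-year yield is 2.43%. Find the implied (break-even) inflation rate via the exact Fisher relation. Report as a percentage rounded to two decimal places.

3.29%

(1 + π) = (1 + i)/(1 + r) = 1.05800 / 1.02430 = 1.032901
Break-even inflation = 1.032901 − 1 → 3.29%.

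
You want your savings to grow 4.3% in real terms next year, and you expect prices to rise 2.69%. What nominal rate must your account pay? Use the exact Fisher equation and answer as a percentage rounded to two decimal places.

7.11%

(1 + i) = (1 + r)(1 + π) = 1.04300 × 1.02690 = 1.0710567
i = 1.0710567 − 1, so the required nominal rate is 7.11%.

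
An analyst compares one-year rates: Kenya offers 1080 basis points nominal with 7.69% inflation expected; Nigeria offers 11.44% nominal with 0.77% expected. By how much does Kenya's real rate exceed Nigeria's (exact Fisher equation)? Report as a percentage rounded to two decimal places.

-7.70%

Kenya: (1 + 0.1080)/(1 + 0.0769) − 1 = 2.8879%
Nigeria: (1 + 0.1144)/(1 + 0.0077) − 1 = 10.5885%
Differential = 2.8879% − 10.5885% = -7.7005% → -7.70%.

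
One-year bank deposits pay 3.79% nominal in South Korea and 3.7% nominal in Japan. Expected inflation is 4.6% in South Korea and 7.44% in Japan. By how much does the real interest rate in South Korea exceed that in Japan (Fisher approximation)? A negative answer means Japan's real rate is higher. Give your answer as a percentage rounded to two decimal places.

South Korea: 3.79% − 4.6% = -0.810%
Japan: 3.7% − 7.44% = -3.740%
Differential = 2.930% → 2.93%.

2.93%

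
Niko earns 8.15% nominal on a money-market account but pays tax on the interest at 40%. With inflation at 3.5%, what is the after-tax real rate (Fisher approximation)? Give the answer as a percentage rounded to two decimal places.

After-tax nominal return = 8.15% × (1 − 0.4) = 4.8900%.
r ≈ 4.8900% − 3.5% → 1.39%.

1.39%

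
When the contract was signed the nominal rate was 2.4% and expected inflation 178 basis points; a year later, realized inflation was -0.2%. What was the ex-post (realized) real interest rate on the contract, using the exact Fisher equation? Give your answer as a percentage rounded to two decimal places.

2.61%

Ex-post: (1 + 0.0240)/(1 − 0.0020) − 1 = 2.6052%
So the realized real rate is 2.61%.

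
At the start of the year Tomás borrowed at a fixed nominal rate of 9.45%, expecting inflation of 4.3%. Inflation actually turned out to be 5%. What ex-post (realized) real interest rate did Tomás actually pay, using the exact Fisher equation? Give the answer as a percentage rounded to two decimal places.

4.24%

Ex-post: (1 + 0.0945)/(1 + 0.0500) − 1 = 4.2381%
So the realized real rate is 4.24%.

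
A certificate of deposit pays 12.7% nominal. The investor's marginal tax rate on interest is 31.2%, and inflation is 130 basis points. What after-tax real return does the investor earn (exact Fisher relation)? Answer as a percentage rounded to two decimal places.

7.34%

After-tax nominal return = 12.7% × (1 − 0.312) = 8.7376%.
1 + r = 1.087376 / 1.01300 = 1.073422
After-tax real rate = 1.073422 − 1 → 7.34%.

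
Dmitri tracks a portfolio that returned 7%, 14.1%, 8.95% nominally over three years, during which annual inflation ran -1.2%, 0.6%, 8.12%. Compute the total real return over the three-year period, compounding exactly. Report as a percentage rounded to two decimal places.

23.78%

Compound the nominal returns: 1.0700 × 1.1410 × 1.0895 = 1.330138.
Compound inflation: 0.9880 × 1.0060 × 1.0812 = 1.074635.
Deflate: 1.330138 / 1.074635 = 1.237758.
Total real return = 1.237758 − 1 → 23.78%.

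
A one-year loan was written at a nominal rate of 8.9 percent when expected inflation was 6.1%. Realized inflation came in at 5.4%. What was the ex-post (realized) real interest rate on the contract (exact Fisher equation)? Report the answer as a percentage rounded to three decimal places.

Ex-post: (1 + 0.0890)/(1 + 0.0540) − 1 = 3.3207%
So the realized real rate is 3.321%.

3.321%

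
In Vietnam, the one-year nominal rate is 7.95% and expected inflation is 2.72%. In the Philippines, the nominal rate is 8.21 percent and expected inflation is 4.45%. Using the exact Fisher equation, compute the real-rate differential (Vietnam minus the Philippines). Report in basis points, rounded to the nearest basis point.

149 basis points

Vietnam: (1 + 0.0795)/(1 + 0.0272) − 1 = 5.0915%
The Philippines: (1 + 0.0821)/(1 + 0.0445) − 1 = 3.5998%
Differential = 5.0915% − 3.5998% = 1.4917% → 149 basis points.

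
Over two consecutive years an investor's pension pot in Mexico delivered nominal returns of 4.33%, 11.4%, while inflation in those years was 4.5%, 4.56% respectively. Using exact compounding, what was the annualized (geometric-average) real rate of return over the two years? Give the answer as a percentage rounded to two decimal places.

Compound the nominal returns: 1.0433 × 1.1140 = 1.162236200.
Compound inflation: 1.0450 × 1.0456 = 1.092652000.
Deflate: 1.162236200 / 1.092652000 = 1.063683771.
Annualized real rate = 1.063683771^(1/2) − 1 = 3.13505% → 3.14%.

3.14%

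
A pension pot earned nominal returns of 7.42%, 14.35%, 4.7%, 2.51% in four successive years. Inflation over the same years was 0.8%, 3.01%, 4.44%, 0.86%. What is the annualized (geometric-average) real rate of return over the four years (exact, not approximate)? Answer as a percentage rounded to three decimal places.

Nominal growth factor = 1.0742 × 1.1435 × 1.0470 × 1.0251 = 1.31836065
Price-level growth factor = 1.0080 × 1.0301 × 1.0444 × 1.0086 = 1.09376934
Real growth factor = 1.31836065 / 1.09376934 = 1.20533699
Annualized real rate = 1.20533699^(1/4) − 1 = 4.7797% → 4.780%.

4.780%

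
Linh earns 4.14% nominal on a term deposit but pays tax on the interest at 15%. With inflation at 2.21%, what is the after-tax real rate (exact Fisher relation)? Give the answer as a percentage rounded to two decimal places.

1.28%

After-tax nominal return = 4.14% × (1 − 0.15) = 3.5190%.
1 + r = 1.03519 / 1.02210 = 1.012807
After-tax real rate = 1.012807 − 1 → 1.28%.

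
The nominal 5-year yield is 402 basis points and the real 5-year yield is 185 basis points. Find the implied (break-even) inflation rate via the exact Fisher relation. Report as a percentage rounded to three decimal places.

(1 + π) = (1 + i)/(1 + r) = 1.04020 / 1.01850 = 1.021306
Break-even inflation = 1.021306 − 1 → 2.131%.

2.131%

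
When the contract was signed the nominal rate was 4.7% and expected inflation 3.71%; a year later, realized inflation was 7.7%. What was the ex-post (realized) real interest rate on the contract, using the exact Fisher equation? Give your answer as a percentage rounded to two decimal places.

Ex-post: (1 + 0.0470)/(1 + 0.0770) − 1 = -2.7855%
So the realized real rate is -2.79%.

-2.79%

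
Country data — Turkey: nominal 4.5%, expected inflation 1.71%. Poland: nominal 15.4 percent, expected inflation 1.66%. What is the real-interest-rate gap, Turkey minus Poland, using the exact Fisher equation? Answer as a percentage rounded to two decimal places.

-10.77%

Turkey: (1 + 0.0450)/(1 + 0.0171) − 1 = 2.7431%
Poland: (1 + 0.1540)/(1 + 0.0166) − 1 = 13.5156%
Differential = 2.7431% − 13.5156% = -10.7725% → -10.77%.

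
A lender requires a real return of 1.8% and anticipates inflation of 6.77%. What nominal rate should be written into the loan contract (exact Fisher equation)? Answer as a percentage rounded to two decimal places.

(1 + i) = (1 + r)(1 + π) = 1.01800 × 1.06770 = 1.0869186
i = 1.0869186 − 1, so the required nominal rate is 8.69%.

8.69%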